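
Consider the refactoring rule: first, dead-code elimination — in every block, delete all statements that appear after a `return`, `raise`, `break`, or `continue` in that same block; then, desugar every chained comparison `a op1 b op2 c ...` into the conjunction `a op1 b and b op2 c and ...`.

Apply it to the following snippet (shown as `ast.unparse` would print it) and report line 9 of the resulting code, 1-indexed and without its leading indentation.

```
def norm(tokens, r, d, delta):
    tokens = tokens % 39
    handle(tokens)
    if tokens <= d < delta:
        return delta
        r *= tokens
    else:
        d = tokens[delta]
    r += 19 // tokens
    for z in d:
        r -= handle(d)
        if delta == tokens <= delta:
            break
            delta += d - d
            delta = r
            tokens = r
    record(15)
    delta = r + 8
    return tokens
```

Transformed code:
def norm(tokens, r, d, delta):
    tokens = tokens % 39
    handle(tokens)
    if tokens <= d and d < delta:
        return delta
    else:
        d = tokens[delta]
    r += 19 // tokens
    for z in d:
        r -= handle(d)
        if delta == tokens and tokens <= delta:
            break
    record(15)
    delta = r + 8
    return tokens

for z in d:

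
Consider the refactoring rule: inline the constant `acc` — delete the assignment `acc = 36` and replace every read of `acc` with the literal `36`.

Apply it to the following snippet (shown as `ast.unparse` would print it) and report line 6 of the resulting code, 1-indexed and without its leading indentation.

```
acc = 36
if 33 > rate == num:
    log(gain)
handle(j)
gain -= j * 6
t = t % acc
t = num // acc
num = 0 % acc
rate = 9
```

Transformed code:
if 33 > rate == num:
    log(gain)
handle(j)
gain -= j * 6
t = t % 36
t = num // 36
num = 0 % 36
rate = 9

t = num // 36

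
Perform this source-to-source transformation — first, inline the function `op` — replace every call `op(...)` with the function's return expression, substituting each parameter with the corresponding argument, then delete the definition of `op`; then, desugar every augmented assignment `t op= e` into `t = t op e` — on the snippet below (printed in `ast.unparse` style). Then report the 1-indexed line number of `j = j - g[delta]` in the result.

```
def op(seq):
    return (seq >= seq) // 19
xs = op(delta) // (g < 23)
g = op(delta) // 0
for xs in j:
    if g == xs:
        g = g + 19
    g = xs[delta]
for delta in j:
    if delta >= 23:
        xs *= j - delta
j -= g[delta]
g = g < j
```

Transformed code:
xs = (delta >= delta) // 19 // (g < 23)
g = (delta >= delta) // 19 // 0
for xs in j:
    if g == xs:
        g = g + 19
    g = xs[delta]
for delta in j:
    if delta >= 23:
        xs = xs * (j - delta)
j = j - g[delta]
g = g < j

10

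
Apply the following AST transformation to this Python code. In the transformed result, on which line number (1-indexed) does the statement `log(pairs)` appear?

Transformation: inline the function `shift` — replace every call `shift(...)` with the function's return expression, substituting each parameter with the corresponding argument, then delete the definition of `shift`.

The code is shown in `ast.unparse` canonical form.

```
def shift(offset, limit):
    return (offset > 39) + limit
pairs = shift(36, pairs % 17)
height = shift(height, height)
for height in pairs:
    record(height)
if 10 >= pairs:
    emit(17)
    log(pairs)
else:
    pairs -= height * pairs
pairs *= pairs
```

7

Transformed code:
pairs = (36 > 39) + pairs % 17
height = (height > 39) + height
for height in pairs:
    record(height)
if 10 >= pairs:
    emit(17)
    log(pairs)
else:
    pairs -= height * pairs
pairs *= pairs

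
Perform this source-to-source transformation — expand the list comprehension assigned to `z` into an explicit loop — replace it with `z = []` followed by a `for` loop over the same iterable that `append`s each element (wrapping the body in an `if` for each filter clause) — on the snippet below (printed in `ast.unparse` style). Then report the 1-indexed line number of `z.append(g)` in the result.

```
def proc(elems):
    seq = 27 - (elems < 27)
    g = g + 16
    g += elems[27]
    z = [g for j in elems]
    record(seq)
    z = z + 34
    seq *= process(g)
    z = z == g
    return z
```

Transformed code:
def proc(elems):
    seq = 27 - (elems < 27)
    g = g + 16
    g += elems[27]
    z = []
    for j in elems:
        z.append(g)
    record(seq)
    z = z + 34
    seq *= process(g)
    z = z == g
    return z

7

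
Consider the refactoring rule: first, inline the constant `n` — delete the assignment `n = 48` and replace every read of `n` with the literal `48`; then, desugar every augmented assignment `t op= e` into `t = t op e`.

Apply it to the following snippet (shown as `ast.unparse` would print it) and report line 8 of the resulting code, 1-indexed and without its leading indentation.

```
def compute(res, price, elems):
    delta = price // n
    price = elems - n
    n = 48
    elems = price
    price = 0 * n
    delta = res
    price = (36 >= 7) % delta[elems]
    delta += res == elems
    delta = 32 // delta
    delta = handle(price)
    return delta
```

delta = delta + (res == elems)

Transformed code:
def compute(res, price, elems):
    delta = price // 48
    price = elems - 48
    elems = price
    price = 0 * 48
    delta = res
    price = (36 >= 7) % delta[elems]
    delta = delta + (res == elems)
    delta = 32 // delta
    delta = handle(price)
    return delta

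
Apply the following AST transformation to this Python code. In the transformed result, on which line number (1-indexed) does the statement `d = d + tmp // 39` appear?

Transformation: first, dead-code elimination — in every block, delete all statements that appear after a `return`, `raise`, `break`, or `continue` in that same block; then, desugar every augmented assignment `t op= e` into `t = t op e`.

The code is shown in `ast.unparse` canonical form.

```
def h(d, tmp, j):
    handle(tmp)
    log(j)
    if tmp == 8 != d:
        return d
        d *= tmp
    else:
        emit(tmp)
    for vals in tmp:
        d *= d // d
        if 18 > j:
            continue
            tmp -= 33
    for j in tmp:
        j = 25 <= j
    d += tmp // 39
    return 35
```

14

Transformed code:
def h(d, tmp, j):
    handle(tmp)
    log(j)
    if tmp == 8 != d:
        return d
    else:
        emit(tmp)
    for vals in tmp:
        d = d * (d // d)
        if 18 > j:
            continue
    for j in tmp:
        j = 25 <= j
    d = d + tmp // 39
    return 35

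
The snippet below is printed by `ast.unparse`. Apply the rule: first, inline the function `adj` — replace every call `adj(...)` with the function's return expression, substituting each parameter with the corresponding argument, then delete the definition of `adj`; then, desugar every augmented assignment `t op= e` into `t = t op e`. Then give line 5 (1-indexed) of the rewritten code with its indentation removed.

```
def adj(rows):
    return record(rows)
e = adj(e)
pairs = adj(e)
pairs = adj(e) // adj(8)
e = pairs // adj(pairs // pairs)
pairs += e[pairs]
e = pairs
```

Transformed code:
e = record(e)
pairs = record(e)
pairs = record(e) // record(8)
e = pairs // record(pairs // pairs)
pairs = pairs + e[pairs]
e = pairs

pairs = pairs + e[pairs]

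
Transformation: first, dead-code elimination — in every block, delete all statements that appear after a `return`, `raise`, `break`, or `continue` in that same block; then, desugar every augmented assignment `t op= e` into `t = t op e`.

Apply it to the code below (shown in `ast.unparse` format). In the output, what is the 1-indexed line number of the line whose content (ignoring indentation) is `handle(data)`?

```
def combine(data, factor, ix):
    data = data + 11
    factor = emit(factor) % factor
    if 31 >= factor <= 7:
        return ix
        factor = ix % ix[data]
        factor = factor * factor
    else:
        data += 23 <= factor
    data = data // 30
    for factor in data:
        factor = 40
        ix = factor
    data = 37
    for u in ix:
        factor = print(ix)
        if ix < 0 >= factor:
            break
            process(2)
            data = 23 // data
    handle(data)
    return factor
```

17

Transformed code:
def combine(data, factor, ix):
    data = data + 11
    factor = emit(factor) % factor
    if 31 >= factor <= 7:
        return ix
    else:
        data = data + (23 <= factor)
    data = data // 30
    for factor in data:
        factor = 40
        ix = factor
    data = 37
    for u in ix:
        factor = print(ix)
        if ix < 0 >= factor:
            break
    handle(data)
    return factor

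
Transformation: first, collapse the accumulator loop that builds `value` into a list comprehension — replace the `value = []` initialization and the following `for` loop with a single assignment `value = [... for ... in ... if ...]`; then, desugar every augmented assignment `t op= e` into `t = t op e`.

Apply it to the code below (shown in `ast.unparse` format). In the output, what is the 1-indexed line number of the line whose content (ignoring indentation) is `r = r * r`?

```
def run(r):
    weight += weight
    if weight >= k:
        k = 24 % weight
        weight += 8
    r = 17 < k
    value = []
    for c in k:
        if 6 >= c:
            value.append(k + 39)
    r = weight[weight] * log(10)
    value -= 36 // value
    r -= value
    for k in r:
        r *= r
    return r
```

12

Transformed code:
def run(r):
    weight = weight + weight
    if weight >= k:
        k = 24 % weight
        weight = weight + 8
    r = 17 < k
    value = [k + 39 for c in k if 6 >= c]
    r = weight[weight] * log(10)
    value = value - 36 // value
    r = r - value
    for k in r:
        r = r * r
    return r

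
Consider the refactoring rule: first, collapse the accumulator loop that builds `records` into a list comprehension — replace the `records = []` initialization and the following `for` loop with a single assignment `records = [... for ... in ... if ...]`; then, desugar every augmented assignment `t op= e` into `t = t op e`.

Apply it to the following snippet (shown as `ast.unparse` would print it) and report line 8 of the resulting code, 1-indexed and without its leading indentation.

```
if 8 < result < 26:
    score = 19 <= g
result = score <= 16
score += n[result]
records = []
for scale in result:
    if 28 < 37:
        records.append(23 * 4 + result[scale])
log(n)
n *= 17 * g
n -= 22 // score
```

n = n - 22 // score

Transformed code:
if 8 < result < 26:
    score = 19 <= g
result = score <= 16
score = score + n[result]
records = [23 * 4 + result[scale] for scale in result if 28 < 37]
log(n)
n = n * (17 * g)
n = n - 22 // score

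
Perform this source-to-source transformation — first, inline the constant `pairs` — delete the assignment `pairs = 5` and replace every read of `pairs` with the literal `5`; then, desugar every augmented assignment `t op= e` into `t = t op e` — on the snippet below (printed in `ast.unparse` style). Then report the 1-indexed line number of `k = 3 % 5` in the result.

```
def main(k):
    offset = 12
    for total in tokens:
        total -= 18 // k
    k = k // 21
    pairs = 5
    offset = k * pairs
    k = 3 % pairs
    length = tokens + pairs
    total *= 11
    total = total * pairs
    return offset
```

7

Transformed code:
def main(k):
    offset = 12
    for total in tokens:
        total = total - 18 // k
    k = k // 21
    offset = k * 5
    k = 3 % 5
    length = tokens + 5
    total = total * 11
    total = total * 5
    return offset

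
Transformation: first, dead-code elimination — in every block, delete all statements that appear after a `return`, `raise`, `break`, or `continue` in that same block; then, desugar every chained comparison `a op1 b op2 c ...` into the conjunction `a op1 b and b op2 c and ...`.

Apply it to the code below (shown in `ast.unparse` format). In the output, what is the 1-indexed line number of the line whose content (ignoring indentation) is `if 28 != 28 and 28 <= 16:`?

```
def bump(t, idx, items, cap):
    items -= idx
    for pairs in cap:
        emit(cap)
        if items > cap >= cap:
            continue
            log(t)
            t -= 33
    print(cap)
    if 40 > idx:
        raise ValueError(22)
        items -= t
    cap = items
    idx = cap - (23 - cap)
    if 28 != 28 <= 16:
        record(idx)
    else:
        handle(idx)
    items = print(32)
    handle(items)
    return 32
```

Transformed code:
def bump(t, idx, items, cap):
    items -= idx
    for pairs in cap:
        emit(cap)
        if items > cap and cap >= cap:
            continue
    print(cap)
    if 40 > idx:
        raise ValueError(22)
    cap = items
    idx = cap - (23 - cap)
    if 28 != 28 and 28 <= 16:
        record(idx)
    else:
        handle(idx)
    items = print(32)
    handle(items)
    return 32

12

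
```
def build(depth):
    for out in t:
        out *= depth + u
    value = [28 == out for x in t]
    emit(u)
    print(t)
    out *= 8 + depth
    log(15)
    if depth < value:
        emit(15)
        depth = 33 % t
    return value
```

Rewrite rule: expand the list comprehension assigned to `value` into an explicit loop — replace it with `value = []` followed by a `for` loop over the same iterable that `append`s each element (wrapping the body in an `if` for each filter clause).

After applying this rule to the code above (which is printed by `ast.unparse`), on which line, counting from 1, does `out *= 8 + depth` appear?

9

Transformed code:
def build(depth):
    for out in t:
        out *= depth + u
    value = []
    for x in t:
        value.append(28 == out)
    emit(u)
    print(t)
    out *= 8 + depth
    log(15)
    if depth < value:
        emit(15)
        depth = 33 % t
    return value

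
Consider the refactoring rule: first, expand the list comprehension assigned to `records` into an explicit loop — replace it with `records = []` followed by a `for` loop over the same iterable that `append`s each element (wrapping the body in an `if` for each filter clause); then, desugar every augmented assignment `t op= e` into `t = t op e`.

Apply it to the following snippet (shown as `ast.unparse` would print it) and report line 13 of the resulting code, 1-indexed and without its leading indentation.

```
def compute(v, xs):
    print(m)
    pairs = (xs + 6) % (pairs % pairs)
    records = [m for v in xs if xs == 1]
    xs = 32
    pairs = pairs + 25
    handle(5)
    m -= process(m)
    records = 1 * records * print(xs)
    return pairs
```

Transformed code:
def compute(v, xs):
    print(m)
    pairs = (xs + 6) % (pairs % pairs)
    records = []
    for v in xs:
        if xs == 1:
            records.append(m)
    xs = 32
    pairs = pairs + 25
    handle(5)
    m = m - process(m)
    records = 1 * records * print(xs)
    return pairs

return pairs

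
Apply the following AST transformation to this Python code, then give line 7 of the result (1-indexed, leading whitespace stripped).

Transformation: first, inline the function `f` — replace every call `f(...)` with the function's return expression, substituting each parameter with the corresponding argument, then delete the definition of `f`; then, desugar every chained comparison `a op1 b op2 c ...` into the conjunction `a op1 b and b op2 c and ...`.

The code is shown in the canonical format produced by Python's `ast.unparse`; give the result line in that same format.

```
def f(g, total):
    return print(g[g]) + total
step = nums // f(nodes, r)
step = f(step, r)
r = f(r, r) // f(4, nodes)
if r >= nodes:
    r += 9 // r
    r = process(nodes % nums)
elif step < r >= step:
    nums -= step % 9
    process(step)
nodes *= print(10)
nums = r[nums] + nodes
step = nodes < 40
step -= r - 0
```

Transformed code:
step = nums // (print(nodes[nodes]) + r)
step = print(step[step]) + r
r = (print(r[r]) + r) // (print(4[4]) + nodes)
if r >= nodes:
    r += 9 // r
    r = process(nodes % nums)
elif step < r and r >= step:
    nums -= step % 9
    process(step)
nodes *= print(10)
nums = r[nums] + nodes
step = nodes < 40
step -= r - 0

elif step < r and r >= step:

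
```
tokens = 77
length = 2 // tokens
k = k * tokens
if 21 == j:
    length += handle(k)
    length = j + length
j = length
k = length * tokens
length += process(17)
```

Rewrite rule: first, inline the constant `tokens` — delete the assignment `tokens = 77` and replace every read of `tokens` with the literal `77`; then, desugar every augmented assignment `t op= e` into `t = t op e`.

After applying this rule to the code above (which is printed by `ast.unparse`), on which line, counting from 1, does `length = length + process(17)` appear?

Transformed code:
length = 2 // 77
k = k * 77
if 21 == j:
    length = length + handle(k)
    length = j + length
j = length
k = length * 77
length = length + process(17)

8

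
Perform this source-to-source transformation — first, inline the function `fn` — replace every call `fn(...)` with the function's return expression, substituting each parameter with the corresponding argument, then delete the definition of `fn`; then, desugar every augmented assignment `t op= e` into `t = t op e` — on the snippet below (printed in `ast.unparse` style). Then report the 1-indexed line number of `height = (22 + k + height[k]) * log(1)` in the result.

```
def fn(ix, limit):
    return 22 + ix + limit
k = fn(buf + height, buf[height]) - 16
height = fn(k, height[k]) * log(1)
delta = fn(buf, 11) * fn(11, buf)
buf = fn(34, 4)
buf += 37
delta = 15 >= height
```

Transformed code:
k = 22 + (buf + height) + buf[height] - 16
height = (22 + k + height[k]) * log(1)
delta = (22 + buf + 11) * (22 + 11 + buf)
buf = 22 + 34 + 4
buf = buf + 37
delta = 15 >= height

2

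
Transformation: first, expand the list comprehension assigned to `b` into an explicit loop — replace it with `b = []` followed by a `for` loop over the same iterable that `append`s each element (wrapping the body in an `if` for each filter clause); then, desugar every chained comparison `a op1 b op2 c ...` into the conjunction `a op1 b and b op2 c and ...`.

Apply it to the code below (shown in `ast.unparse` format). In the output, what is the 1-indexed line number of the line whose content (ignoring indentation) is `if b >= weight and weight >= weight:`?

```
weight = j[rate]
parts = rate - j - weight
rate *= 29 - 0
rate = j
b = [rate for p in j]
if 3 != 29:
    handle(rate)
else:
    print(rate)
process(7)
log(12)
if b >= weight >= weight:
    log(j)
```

Transformed code:
weight = j[rate]
parts = rate - j - weight
rate *= 29 - 0
rate = j
b = []
for p in j:
    b.append(rate)
if 3 != 29:
    handle(rate)
else:
    print(rate)
process(7)
log(12)
if b >= weight and weight >= weight:
    log(j)

14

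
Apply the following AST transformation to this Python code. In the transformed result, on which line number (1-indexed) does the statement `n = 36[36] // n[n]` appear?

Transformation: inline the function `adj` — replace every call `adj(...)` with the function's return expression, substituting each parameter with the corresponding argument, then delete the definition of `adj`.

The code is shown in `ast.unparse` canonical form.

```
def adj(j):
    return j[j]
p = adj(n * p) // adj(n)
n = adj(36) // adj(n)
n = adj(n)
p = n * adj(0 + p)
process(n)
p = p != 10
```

Transformed code:
p = (n * p)[n * p] // n[n]
n = 36[36] // n[n]
n = n[n]
p = n * (0 + p)[0 + p]
process(n)
p = p != 10

2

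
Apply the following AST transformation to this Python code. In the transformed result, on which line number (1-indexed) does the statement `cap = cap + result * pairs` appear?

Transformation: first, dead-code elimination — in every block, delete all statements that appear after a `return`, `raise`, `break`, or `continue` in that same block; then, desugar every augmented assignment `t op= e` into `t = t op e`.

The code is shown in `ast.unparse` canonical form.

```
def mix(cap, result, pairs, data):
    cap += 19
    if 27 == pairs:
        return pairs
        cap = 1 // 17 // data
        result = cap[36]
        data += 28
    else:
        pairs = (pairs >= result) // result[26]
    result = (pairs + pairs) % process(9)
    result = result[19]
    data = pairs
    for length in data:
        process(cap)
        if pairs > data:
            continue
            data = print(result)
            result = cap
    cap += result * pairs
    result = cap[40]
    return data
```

14

Transformed code:
def mix(cap, result, pairs, data):
    cap = cap + 19
    if 27 == pairs:
        return pairs
    else:
        pairs = (pairs >= result) // result[26]
    result = (pairs + pairs) % process(9)
    result = result[19]
    data = pairs
    for length in data:
        process(cap)
        if pairs > data:
            continue
    cap = cap + result * pairs
    result = cap[40]
    return data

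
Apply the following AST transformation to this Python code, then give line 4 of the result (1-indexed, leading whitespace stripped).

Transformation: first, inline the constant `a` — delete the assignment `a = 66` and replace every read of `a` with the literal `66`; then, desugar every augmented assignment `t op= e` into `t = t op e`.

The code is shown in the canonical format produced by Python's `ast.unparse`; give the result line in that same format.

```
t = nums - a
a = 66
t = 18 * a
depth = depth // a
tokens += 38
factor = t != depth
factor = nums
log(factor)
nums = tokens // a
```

tokens = tokens + 38

Transformed code:
t = nums - 66
t = 18 * 66
depth = depth // 66
tokens = tokens + 38
factor = t != depth
factor = nums
log(factor)
nums = tokens // 66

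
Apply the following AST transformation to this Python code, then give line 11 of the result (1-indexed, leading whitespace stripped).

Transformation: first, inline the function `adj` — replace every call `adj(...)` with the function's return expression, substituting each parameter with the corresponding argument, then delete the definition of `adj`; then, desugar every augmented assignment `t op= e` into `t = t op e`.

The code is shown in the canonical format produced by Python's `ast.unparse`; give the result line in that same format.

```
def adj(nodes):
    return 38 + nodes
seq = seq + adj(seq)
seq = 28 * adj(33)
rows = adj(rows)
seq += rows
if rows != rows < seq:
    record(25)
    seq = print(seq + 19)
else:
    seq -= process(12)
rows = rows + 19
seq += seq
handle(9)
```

Transformed code:
seq = seq + (38 + seq)
seq = 28 * (38 + 33)
rows = 38 + rows
seq = seq + rows
if rows != rows < seq:
    record(25)
    seq = print(seq + 19)
else:
    seq = seq - process(12)
rows = rows + 19
seq = seq + seq
handle(9)

seq = seq + seq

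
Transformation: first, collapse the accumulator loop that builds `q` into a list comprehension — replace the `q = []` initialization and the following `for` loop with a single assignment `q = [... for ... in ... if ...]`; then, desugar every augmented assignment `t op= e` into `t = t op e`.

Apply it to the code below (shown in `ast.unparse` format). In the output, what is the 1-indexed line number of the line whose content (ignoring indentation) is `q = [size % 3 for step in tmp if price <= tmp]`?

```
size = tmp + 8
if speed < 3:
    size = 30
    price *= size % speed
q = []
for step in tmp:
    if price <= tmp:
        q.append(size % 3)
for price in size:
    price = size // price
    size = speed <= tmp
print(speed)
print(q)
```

5

Transformed code:
size = tmp + 8
if speed < 3:
    size = 30
    price = price * (size % speed)
q = [size % 3 for step in tmp if price <= tmp]
for price in size:
    price = size // price
    size = speed <= tmp
print(speed)
print(q)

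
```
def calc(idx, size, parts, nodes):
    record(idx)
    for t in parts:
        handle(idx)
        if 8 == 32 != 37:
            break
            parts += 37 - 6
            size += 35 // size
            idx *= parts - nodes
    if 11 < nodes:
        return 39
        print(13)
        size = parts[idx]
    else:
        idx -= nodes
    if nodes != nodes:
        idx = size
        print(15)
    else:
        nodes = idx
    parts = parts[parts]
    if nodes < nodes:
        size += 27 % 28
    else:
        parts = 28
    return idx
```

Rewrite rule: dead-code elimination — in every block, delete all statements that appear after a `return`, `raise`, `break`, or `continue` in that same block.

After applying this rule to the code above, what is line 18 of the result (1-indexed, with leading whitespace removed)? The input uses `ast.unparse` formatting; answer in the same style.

size += 27 % 28

Transformed code:
def calc(idx, size, parts, nodes):
    record(idx)
    for t in parts:
        handle(idx)
        if 8 == 32 != 37:
            break
    if 11 < nodes:
        return 39
    else:
        idx -= nodes
    if nodes != nodes:
        idx = size
        print(15)
    else:
        nodes = idx
    parts = parts[parts]
    if nodes < nodes:
        size += 27 % 28
    else:
        parts = 28
    return idx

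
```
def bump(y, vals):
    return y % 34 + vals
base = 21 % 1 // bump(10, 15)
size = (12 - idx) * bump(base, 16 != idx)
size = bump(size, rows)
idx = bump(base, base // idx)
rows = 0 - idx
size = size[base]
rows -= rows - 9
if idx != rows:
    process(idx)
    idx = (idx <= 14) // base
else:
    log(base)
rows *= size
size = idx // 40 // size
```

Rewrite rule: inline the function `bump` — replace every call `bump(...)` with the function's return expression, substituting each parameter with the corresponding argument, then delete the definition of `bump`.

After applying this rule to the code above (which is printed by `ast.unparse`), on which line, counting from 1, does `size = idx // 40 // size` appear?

Transformed code:
base = 21 % 1 // (10 % 34 + 15)
size = (12 - idx) * (base % 34 + (16 != idx))
size = size % 34 + rows
idx = base % 34 + base // idx
rows = 0 - idx
size = size[base]
rows -= rows - 9
if idx != rows:
    process(idx)
    idx = (idx <= 14) // base
else:
    log(base)
rows *= size
size = idx // 40 // size

14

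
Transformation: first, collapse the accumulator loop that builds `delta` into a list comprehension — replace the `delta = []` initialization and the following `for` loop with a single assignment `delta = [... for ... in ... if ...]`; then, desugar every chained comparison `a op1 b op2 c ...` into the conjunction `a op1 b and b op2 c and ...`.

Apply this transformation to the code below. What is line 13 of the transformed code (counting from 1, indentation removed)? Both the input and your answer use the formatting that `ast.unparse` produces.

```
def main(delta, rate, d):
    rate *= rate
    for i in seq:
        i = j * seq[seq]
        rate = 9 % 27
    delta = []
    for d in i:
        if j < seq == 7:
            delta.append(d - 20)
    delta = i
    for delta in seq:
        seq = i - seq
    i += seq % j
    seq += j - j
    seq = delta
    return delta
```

Transformed code:
def main(delta, rate, d):
    rate *= rate
    for i in seq:
        i = j * seq[seq]
        rate = 9 % 27
    delta = [d - 20 for d in i if j < seq and seq == 7]
    delta = i
    for delta in seq:
        seq = i - seq
    i += seq % j
    seq += j - j
    seq = delta
    return delta

return delta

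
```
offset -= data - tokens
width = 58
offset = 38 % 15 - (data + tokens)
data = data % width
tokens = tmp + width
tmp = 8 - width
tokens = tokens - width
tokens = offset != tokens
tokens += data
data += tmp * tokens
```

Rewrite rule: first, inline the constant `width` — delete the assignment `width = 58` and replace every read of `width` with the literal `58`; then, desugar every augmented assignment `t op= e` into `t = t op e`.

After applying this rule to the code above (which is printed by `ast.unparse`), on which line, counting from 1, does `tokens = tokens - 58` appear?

6

Transformed code:
offset = offset - (data - tokens)
offset = 38 % 15 - (data + tokens)
data = data % 58
tokens = tmp + 58
tmp = 8 - 58
tokens = tokens - 58
tokens = offset != tokens
tokens = tokens + data
data = data + tmp * tokens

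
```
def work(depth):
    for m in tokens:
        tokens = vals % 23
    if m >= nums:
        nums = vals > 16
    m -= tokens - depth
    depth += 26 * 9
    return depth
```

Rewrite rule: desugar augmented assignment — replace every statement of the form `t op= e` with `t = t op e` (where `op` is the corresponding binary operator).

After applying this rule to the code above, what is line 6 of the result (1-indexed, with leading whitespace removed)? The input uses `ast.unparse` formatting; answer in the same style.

Transformed code:
def work(depth):
    for m in tokens:
        tokens = vals % 23
    if m >= nums:
        nums = vals > 16
    m = m - (tokens - depth)
    depth = depth + 26 * 9
    return depth

m = m - (tokens - depth)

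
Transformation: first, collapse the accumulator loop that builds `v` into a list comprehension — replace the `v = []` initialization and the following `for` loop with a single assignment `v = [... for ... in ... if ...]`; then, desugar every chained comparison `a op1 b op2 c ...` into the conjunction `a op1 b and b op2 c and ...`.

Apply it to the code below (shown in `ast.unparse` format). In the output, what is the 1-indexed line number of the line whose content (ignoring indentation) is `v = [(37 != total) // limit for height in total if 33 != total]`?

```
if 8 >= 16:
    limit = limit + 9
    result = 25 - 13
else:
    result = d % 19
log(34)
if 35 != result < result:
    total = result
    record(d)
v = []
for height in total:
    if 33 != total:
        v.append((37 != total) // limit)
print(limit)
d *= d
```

10

Transformed code:
if 8 >= 16:
    limit = limit + 9
    result = 25 - 13
else:
    result = d % 19
log(34)
if 35 != result and result < result:
    total = result
    record(d)
v = [(37 != total) // limit for height in total if 33 != total]
print(limit)
d *= d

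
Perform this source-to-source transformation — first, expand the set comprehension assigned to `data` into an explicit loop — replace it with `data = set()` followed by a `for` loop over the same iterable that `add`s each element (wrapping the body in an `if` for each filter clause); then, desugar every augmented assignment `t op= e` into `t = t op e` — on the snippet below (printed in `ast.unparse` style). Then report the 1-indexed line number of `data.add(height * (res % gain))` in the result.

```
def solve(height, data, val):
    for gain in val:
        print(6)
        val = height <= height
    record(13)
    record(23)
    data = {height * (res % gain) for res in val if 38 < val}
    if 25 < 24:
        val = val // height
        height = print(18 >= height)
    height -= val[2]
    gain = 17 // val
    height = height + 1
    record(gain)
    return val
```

Transformed code:
def solve(height, data, val):
    for gain in val:
        print(6)
        val = height <= height
    record(13)
    record(23)
    data = set()
    for res in val:
        if 38 < val:
            data.add(height * (res % gain))
    if 25 < 24:
        val = val // height
        height = print(18 >= height)
    height = height - val[2]
    gain = 17 // val
    height = height + 1
    record(gain)
    return val

10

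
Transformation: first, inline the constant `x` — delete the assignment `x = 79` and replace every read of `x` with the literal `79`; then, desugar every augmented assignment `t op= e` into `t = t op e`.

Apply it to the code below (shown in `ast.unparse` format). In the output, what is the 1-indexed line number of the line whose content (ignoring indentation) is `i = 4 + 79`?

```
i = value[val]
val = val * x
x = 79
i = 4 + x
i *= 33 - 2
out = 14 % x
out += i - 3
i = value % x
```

3

Transformed code:
i = value[val]
val = val * 79
i = 4 + 79
i = i * (33 - 2)
out = 14 % 79
out = out + (i - 3)
i = value % 79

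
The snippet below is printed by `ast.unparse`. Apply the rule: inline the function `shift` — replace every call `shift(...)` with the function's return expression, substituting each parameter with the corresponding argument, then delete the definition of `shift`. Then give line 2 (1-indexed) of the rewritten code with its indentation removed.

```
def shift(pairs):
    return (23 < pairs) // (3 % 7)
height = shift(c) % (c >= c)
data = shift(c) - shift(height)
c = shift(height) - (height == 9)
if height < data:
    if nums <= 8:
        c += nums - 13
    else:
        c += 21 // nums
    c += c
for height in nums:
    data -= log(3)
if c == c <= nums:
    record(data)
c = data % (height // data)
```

Transformed code:
height = (23 < c) // (3 % 7) % (c >= c)
data = (23 < c) // (3 % 7) - (23 < height) // (3 % 7)
c = (23 < height) // (3 % 7) - (height == 9)
if height < data:
    if nums <= 8:
        c += nums - 13
    else:
        c += 21 // nums
    c += c
for height in nums:
    data -= log(3)
if c == c <= nums:
    record(data)
c = data % (height // data)

data = (23 < c) // (3 % 7) - (23 < height) // (3 % 7)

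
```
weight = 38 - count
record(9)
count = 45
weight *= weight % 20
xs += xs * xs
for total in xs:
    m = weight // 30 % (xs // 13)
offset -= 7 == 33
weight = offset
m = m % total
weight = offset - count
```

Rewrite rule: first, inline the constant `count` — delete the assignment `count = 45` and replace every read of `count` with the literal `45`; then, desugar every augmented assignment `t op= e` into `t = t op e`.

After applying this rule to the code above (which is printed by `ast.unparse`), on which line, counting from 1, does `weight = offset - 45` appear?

Transformed code:
weight = 38 - 45
record(9)
weight = weight * (weight % 20)
xs = xs + xs * xs
for total in xs:
    m = weight // 30 % (xs // 13)
offset = offset - (7 == 33)
weight = offset
m = m % total
weight = offset - 45

10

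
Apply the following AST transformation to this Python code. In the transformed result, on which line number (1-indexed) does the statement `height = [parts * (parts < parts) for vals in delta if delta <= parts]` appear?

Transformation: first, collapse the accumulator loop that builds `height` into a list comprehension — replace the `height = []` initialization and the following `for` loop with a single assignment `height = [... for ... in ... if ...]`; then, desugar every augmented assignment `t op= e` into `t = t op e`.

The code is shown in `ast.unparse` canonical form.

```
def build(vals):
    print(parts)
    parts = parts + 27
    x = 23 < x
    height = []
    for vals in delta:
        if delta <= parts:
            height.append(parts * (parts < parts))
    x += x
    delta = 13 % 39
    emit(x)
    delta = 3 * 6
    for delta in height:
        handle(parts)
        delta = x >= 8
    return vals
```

Transformed code:
def build(vals):
    print(parts)
    parts = parts + 27
    x = 23 < x
    height = [parts * (parts < parts) for vals in delta if delta <= parts]
    x = x + x
    delta = 13 % 39
    emit(x)
    delta = 3 * 6
    for delta in height:
        handle(parts)
        delta = x >= 8
    return vals

5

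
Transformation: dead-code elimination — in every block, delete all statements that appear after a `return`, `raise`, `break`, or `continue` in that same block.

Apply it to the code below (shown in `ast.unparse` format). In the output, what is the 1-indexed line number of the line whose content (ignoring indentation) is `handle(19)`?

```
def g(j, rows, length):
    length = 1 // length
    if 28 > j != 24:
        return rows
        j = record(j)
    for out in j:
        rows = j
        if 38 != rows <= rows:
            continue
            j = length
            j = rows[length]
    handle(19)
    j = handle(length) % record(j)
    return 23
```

Transformed code:
def g(j, rows, length):
    length = 1 // length
    if 28 > j != 24:
        return rows
    for out in j:
        rows = j
        if 38 != rows <= rows:
            continue
    handle(19)
    j = handle(length) % record(j)
    return 23

9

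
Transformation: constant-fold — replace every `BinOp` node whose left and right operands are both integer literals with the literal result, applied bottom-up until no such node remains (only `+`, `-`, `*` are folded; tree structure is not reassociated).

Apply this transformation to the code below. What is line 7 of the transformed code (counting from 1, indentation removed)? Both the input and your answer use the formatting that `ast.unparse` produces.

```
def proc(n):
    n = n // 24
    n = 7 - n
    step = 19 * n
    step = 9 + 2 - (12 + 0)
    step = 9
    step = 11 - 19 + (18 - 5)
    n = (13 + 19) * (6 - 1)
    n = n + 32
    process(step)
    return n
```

Transformed code:
def proc(n):
    n = n // 24
    n = 7 - n
    step = 19 * n
    step = -1
    step = 9
    step = 5
    n = 160
    n = n + 32
    process(step)
    return n

step = 5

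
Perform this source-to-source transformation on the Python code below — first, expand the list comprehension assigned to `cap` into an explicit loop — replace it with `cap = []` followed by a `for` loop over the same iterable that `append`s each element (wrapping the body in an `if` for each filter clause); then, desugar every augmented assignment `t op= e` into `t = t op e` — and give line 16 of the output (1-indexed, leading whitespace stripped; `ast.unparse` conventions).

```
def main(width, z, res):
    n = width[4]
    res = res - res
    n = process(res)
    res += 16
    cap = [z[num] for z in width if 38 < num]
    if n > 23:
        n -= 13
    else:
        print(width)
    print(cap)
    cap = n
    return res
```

return res

Transformed code:
def main(width, z, res):
    n = width[4]
    res = res - res
    n = process(res)
    res = res + 16
    cap = []
    for z in width:
        if 38 < num:
            cap.append(z[num])
    if n > 23:
        n = n - 13
    else:
        print(width)
    print(cap)
    cap = n
    return res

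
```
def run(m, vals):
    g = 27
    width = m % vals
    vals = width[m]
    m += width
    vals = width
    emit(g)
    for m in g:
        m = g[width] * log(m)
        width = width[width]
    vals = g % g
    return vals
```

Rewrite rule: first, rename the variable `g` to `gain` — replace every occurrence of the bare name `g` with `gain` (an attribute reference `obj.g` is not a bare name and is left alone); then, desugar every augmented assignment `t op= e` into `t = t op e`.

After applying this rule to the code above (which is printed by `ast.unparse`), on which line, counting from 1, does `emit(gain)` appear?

7

Transformed code:
def run(m, vals):
    gain = 27
    width = m % vals
    vals = width[m]
    m = m + width
    vals = width
    emit(gain)
    for m in gain:
        m = gain[width] * log(m)
        width = width[width]
    vals = gain % gain
    return vals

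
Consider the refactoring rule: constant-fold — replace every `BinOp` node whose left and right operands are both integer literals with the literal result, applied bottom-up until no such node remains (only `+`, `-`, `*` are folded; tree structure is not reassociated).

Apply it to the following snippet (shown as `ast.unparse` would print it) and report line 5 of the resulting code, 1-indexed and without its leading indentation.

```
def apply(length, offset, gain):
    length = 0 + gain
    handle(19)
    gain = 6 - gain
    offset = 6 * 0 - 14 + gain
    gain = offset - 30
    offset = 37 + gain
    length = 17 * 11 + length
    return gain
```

Transformed code:
def apply(length, offset, gain):
    length = 0 + gain
    handle(19)
    gain = 6 - gain
    offset = -14 + gain
    gain = offset - 30
    offset = 37 + gain
    length = 187 + length
    return gain

offset = -14 + gain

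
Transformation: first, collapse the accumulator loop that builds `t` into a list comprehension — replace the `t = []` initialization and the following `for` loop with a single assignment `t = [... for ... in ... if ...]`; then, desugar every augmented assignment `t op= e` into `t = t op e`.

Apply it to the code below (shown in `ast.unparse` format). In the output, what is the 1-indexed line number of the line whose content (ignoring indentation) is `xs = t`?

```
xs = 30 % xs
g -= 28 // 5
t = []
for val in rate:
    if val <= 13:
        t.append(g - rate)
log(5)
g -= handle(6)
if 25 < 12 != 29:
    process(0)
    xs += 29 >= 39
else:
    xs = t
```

Transformed code:
xs = 30 % xs
g = g - 28 // 5
t = [g - rate for val in rate if val <= 13]
log(5)
g = g - handle(6)
if 25 < 12 != 29:
    process(0)
    xs = xs + (29 >= 39)
else:
    xs = t

10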